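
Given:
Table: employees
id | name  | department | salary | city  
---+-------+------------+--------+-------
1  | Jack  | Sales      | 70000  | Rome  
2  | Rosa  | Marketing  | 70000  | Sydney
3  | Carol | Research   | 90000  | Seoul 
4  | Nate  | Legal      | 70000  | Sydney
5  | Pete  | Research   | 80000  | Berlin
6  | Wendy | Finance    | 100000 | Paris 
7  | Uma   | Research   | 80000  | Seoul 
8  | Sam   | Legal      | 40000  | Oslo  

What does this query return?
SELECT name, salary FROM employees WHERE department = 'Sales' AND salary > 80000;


Filtering: department = 'Sales' AND salary > 80000
Matching: 0 rows

Empty result set (0 rows)


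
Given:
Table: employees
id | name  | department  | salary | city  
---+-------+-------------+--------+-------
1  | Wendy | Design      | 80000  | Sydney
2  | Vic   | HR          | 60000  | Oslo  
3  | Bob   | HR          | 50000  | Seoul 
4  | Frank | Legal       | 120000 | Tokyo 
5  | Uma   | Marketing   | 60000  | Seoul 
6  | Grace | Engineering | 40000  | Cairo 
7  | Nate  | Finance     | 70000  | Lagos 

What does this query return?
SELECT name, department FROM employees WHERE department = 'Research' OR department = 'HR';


Filtering: department = 'Research' OR 'HR'
Matching: 2 rows

2 rows:
Vic, HR
Bob, HR


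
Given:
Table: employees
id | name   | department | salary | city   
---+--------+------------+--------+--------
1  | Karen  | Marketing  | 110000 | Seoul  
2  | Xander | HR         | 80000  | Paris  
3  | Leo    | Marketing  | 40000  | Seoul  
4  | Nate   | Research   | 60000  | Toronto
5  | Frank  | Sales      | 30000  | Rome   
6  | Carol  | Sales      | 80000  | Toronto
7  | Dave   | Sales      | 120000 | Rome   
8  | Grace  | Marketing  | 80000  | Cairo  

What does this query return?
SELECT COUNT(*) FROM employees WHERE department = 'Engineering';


Counting rows where department = 'Engineering'


0


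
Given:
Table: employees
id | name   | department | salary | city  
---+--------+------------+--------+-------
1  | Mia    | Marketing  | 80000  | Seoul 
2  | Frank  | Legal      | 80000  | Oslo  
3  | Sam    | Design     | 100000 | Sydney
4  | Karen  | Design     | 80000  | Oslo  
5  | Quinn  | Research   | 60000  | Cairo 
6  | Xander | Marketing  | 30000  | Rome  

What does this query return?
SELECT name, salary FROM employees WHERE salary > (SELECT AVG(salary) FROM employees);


Subquery: AVG(salary) = 71666.67
Filtering: salary > 71666.67
  Mia (80000) -> MATCH
  Frank (80000) -> MATCH
  Sam (100000) -> MATCH
  Karen (80000) -> MATCH


4 rows:
Mia, 80000
Frank, 80000
Sam, 100000
Karen, 80000


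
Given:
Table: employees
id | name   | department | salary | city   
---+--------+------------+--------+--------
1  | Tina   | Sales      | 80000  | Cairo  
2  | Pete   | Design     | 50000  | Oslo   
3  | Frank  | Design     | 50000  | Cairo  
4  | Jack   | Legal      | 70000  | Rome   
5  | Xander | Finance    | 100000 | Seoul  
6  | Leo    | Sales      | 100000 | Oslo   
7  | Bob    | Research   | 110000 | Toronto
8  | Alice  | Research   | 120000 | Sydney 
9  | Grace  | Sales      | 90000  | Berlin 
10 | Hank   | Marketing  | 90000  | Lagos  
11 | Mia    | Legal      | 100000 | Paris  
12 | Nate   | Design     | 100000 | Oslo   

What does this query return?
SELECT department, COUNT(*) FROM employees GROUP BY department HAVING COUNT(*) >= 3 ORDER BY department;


Groups with count >= 3:
  Design: 3 -> PASS
  Sales: 3 -> PASS
  Finance: 1 -> filtered out
  Legal: 2 -> filtered out
  Marketing: 1 -> filtered out
  Research: 2 -> filtered out


2 groups:
Design, 3
Sales, 3


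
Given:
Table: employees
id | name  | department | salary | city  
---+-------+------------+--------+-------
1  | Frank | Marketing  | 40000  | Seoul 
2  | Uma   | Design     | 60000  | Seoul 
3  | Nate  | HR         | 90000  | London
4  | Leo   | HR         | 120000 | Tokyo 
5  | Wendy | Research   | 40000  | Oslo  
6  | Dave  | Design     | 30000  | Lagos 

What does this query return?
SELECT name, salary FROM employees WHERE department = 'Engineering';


Filtering: department = 'Engineering'
Matching rows: 0

Empty result set (0 rows)


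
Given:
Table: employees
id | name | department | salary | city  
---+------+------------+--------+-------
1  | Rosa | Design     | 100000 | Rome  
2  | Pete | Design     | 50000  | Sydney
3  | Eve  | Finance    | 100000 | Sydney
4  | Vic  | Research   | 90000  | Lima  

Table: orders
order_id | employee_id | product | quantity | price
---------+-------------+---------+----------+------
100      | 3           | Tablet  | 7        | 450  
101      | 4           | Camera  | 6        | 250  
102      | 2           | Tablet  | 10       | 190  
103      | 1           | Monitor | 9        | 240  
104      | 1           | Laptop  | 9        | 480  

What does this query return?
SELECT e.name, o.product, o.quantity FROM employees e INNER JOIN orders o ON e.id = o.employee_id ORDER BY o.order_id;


Joining employees.id = orders.employee_id:
  employee Eve (id=3) -> order Tablet
  employee Vic (id=4) -> order Camera
  employee Pete (id=2) -> order Tablet
  employee Rosa (id=1) -> order Monitor
  employee Rosa (id=1) -> order Laptop


5 rows:
Eve, Tablet, 7
Vic, Camera, 6
Pete, Tablet, 10
Rosa, Monitor, 9
Rosa, Laptop, 9


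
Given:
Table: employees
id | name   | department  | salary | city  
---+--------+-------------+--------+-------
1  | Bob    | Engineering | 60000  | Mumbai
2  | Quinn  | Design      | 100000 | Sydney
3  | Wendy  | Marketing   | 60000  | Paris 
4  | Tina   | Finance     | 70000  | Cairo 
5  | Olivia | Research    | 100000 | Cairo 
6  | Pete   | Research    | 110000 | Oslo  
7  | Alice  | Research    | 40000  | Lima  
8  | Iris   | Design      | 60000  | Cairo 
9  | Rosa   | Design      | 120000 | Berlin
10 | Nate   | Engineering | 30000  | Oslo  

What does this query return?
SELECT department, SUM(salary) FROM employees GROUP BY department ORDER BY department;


Summing salary within each department:
  Design: 100000 + 60000 + 120000 = 280000
  Engineering: 60000 + 30000 = 90000
  Finance: 70000 = 70000
  Marketing: 60000 = 60000
  Research: 100000 + 110000 + 40000 = 250000


5 groups:
Design, 280000
Engineering, 90000
Finance, 70000
Marketing, 60000
Research, 250000


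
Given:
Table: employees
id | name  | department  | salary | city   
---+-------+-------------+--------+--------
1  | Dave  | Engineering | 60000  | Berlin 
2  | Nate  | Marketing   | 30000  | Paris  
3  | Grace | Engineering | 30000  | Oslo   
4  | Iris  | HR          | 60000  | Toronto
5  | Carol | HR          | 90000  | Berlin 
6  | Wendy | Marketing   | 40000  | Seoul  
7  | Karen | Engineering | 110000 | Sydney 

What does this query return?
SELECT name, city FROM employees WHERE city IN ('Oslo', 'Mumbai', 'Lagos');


Filtering: city IN ('Oslo', 'Mumbai', 'Lagos')
Matching: 1 rows

1 rows:
Grace, Oslo


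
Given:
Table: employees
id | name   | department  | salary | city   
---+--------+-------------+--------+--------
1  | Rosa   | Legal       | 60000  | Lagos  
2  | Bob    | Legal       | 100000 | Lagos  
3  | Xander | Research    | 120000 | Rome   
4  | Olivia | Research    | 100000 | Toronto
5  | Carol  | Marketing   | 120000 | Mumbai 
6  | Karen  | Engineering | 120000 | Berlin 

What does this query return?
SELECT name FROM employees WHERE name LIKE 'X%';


LIKE 'X%' matches names starting with 'X'
Matching: 1

1 rows:
Xander


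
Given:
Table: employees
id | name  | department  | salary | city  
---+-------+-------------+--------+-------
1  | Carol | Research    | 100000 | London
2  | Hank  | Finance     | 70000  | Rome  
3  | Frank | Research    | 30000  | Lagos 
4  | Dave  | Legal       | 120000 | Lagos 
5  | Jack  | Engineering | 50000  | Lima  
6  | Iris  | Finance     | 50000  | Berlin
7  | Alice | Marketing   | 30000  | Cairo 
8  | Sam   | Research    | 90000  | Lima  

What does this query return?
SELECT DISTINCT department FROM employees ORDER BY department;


All 'department' values (row order): Research, Finance, Research, Legal, Engineering, Finance, Marketing, Research
Removing duplicates leaves 5 unique value(s).

5 values:
Engineering
Finance
Legal
Marketing
Research


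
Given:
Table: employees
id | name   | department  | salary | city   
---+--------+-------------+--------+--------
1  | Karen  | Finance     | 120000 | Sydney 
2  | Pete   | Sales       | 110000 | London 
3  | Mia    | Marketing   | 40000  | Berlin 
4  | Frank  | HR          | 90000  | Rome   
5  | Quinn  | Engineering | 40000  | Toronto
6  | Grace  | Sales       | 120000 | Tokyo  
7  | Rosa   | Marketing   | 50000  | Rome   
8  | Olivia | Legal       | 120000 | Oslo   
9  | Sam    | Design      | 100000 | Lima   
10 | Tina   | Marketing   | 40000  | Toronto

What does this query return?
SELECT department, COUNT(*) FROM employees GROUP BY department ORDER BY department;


Assigning each row to its department group:
  Karen -> Finance
  Pete -> Sales
  Mia -> Marketing
  Frank -> HR
  Quinn -> Engineering
  Grace -> Sales
  Rosa -> Marketing
  Olivia -> Legal
  Sam -> Design
  Tina -> Marketing


7 groups:
Design, 1
Engineering, 1
Finance, 1
HR, 1
Legal, 1
Marketing, 3
Sales, 2


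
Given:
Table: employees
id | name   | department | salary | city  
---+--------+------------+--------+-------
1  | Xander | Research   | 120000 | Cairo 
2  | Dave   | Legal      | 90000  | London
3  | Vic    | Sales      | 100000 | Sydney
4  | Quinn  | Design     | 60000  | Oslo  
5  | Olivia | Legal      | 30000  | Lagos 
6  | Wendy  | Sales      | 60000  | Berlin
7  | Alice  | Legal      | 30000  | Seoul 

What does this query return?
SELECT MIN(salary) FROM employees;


Salaries: 120000, 90000, 100000, 60000, 30000, 60000, 30000
MIN = 30000

30000


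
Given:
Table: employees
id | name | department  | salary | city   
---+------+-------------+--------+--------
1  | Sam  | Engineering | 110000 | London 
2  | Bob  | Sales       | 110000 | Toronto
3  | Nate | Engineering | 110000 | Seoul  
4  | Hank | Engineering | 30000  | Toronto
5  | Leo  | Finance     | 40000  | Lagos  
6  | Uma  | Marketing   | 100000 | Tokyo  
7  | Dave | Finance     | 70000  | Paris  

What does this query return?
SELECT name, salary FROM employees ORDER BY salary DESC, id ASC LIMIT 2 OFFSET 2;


Sort by salary DESC (id ASC tiebreak), then skip 2 and take 2
Rows 3 through 4

2 rows:
Nate, 110000
Uma, 100000


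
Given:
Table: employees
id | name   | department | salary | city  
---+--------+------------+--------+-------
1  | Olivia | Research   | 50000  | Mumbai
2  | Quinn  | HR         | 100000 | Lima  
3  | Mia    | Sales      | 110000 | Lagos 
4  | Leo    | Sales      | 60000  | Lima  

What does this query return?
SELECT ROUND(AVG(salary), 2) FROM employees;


SUM(salary) = 320000
COUNT = 4
ROUND(AVG, 2) = ROUND(320000 / 4, 2) = 80000.0

80000.0


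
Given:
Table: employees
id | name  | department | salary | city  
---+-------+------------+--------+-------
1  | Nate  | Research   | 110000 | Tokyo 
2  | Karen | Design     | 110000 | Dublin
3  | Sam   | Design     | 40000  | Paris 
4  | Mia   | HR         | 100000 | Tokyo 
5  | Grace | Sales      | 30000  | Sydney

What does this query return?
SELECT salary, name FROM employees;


Projecting columns: salary, name

5 rows:
110000, Nate
110000, Karen
40000, Sam
100000, Mia
30000, Grace


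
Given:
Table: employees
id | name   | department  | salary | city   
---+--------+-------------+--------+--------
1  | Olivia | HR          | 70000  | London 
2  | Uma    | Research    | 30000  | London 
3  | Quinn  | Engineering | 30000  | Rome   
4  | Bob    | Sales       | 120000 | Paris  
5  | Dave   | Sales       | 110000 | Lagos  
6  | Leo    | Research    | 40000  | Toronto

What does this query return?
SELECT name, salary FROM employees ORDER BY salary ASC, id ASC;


Sorting by salary ASC, then id ASC for ties

6 rows:
Uma, 30000
Quinn, 30000
Leo, 40000
Olivia, 70000
Dave, 110000
Bob, 120000


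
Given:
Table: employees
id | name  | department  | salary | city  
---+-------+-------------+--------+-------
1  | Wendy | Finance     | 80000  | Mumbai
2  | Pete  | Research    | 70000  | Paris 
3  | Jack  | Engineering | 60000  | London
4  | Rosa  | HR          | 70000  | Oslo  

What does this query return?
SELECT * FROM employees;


SELECT * returns all 4 rows with all columns

4 rows:
1, Wendy, Finance, 80000, Mumbai
2, Pete, Research, 70000, Paris
3, Jack, Engineering, 60000, London
4, Rosa, HR, 70000, Oslo


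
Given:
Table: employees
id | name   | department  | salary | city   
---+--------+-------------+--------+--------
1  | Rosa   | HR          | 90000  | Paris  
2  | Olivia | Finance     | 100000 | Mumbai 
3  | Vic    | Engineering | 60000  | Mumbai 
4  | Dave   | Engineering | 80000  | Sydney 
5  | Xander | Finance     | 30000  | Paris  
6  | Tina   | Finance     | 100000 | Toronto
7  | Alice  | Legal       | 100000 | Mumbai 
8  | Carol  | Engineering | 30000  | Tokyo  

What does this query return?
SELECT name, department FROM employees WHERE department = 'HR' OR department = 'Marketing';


Filtering: department = 'HR' OR 'Marketing'
Matching: 1 rows

1 rows:
Rosa, HR


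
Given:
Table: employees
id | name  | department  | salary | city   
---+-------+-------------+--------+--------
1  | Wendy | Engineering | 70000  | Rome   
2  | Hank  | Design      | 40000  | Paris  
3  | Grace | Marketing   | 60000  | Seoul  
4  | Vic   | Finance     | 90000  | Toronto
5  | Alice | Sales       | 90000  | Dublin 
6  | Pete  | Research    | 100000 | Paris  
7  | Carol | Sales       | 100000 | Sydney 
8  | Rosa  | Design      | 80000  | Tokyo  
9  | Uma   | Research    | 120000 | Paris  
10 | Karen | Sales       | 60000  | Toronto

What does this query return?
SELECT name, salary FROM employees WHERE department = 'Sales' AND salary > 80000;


Filtering: department = 'Sales' AND salary > 80000
Matching: 2 rows

2 rows:
Alice, 90000
Carol, 100000


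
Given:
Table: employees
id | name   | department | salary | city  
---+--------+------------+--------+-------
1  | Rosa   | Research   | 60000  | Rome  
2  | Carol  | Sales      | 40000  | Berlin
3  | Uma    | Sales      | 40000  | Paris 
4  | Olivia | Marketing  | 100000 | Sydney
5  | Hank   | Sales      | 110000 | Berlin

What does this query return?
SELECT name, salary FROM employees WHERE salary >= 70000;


Filtering: salary >= 70000
Matching: 2 rows

2 rows:
Olivia, 100000
Hank, 110000


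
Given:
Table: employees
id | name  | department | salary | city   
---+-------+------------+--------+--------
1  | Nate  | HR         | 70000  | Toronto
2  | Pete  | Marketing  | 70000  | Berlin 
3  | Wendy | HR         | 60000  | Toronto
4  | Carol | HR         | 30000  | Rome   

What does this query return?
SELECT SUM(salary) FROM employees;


SUM(salary) = 70000 + 70000 + 60000 + 30000 = 230000

230000


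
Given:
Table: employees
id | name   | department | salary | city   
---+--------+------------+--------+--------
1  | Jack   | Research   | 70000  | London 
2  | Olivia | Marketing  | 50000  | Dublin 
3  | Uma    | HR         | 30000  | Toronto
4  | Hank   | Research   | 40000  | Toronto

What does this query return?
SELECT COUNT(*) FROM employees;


COUNT(*) counts all rows

4


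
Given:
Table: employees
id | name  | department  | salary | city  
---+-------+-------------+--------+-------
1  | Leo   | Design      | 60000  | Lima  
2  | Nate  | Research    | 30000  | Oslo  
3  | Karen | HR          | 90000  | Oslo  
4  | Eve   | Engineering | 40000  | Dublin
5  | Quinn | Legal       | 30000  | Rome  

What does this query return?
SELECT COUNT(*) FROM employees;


COUNT(*) counts all rows

5


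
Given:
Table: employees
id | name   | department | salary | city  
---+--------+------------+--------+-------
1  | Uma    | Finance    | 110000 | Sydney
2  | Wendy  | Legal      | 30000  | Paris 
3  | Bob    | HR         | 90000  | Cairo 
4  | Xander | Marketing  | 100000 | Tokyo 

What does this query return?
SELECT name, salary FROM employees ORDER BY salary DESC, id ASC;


Sorting by salary DESC, then id ASC for ties

4 rows:
Uma, 110000
Xander, 100000
Bob, 90000
Wendy, 30000


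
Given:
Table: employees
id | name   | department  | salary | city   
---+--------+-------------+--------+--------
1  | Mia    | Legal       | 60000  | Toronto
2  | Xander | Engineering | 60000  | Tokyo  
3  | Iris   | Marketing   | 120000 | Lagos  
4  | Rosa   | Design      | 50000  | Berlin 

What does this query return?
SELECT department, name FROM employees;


Projecting columns: department, name

4 rows:
Legal, Mia
Engineering, Xander
Marketing, Iris
Design, Rosa


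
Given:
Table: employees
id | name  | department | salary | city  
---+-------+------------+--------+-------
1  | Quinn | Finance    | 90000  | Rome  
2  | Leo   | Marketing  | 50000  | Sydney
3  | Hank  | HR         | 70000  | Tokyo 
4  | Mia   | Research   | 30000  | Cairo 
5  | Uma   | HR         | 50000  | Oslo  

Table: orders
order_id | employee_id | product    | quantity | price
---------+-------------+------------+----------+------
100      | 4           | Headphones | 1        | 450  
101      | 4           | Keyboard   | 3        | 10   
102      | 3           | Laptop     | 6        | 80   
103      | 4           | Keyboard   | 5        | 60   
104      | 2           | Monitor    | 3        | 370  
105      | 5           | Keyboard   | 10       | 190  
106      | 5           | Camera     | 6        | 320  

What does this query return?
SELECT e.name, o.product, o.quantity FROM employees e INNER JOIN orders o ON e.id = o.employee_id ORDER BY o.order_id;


Joining employees.id = orders.employee_id:
  employee Mia (id=4) -> order Headphones
  employee Mia (id=4) -> order Keyboard
  employee Hank (id=3) -> order Laptop
  employee Mia (id=4) -> order Keyboard
  employee Leo (id=2) -> order Monitor
  employee Uma (id=5) -> order Keyboard
  employee Uma (id=5) -> order Camera


7 rows:
Mia, Headphones, 1
Mia, Keyboard, 3
Hank, Laptop, 6
Mia, Keyboard, 5
Leo, Monitor, 3
Uma, Keyboard, 10
Uma, Camera, 6


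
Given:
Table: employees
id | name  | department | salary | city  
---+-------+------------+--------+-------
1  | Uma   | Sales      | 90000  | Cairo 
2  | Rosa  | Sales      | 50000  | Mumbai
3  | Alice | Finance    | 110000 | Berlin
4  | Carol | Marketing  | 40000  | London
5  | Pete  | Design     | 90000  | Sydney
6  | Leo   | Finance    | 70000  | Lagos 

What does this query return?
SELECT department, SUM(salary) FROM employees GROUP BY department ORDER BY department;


Summing salary within each department:
  Design: 90000 = 90000
  Finance: 110000 + 70000 = 180000
  Marketing: 40000 = 40000
  Sales: 90000 + 50000 = 140000


4 groups:
Design, 90000
Finance, 180000
Marketing, 40000
Sales, 140000


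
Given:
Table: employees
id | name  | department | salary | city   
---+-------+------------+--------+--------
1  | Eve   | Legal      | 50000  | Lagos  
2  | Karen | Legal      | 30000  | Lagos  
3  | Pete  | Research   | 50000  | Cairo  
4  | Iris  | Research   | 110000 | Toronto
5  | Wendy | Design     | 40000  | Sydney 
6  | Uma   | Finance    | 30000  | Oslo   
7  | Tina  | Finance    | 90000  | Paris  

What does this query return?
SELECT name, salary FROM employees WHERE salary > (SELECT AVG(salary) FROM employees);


Subquery: AVG(salary) = 57142.86
Filtering: salary > 57142.86
  Iris (110000) -> MATCH
  Tina (90000) -> MATCH


2 rows:
Iris, 110000
Tina, 90000


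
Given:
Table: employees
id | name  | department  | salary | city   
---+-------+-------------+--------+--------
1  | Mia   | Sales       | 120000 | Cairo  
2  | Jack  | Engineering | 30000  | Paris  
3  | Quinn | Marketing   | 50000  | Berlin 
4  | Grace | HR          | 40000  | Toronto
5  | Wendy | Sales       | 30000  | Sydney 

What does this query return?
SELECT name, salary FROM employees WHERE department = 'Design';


Filtering: department = 'Design'
Matching rows: 0

Empty result set (0 rows)


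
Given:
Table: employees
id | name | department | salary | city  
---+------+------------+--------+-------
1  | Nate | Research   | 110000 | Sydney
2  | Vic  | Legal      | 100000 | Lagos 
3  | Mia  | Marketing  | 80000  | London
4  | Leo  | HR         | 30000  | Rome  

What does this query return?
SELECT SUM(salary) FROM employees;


SUM(salary) = 110000 + 100000 + 80000 + 30000 = 320000

320000


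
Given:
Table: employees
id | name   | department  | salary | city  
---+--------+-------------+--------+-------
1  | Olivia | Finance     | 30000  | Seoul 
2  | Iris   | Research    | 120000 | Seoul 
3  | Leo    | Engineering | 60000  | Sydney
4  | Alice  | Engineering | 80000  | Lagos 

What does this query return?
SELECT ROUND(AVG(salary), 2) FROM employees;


SUM(salary) = 290000
COUNT = 4
ROUND(AVG, 2) = ROUND(290000 / 4, 2) = 72500.0

72500.0


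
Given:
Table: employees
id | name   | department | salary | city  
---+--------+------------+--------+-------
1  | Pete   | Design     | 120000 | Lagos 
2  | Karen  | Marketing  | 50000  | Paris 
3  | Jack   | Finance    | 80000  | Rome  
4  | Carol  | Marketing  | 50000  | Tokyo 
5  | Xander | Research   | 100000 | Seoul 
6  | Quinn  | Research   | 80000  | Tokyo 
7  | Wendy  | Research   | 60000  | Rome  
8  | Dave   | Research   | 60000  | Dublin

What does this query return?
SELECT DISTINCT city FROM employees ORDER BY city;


All 'city' values (row order): Lagos, Paris, Rome, Tokyo, Seoul, Tokyo, Rome, Dublin
Removing duplicates leaves 6 unique value(s).

6 values:
Dublin
Lagos
Paris
Rome
Seoul
Tokyo


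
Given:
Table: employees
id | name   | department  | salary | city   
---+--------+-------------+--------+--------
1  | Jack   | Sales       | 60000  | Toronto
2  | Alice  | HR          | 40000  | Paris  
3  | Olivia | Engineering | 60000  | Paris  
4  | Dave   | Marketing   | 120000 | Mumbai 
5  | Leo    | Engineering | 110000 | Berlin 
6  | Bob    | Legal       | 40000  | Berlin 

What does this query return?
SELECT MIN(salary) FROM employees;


Salaries: 60000, 40000, 60000, 120000, 110000, 40000
MIN = 40000

40000


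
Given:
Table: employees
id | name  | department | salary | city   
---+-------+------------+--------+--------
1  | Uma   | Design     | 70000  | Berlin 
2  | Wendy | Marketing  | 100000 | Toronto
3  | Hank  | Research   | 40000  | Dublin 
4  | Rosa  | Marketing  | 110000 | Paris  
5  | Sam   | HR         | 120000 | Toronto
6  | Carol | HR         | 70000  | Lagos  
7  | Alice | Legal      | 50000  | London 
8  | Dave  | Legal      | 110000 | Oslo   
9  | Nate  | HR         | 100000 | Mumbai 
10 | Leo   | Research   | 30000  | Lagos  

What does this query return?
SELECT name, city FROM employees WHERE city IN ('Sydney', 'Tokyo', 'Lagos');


Filtering: city IN ('Sydney', 'Tokyo', 'Lagos')
Matching: 2 rows

2 rows:
Carol, Lagos
Leo, Lagos


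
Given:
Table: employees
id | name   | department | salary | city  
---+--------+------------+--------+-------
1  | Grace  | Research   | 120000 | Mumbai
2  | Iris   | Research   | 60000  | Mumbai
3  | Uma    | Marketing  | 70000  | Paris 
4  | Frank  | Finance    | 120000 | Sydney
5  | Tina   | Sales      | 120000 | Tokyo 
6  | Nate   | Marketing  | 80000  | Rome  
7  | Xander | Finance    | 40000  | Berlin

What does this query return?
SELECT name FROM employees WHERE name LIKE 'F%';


LIKE 'F%' matches names starting with 'F'
Matching: 1

1 rows:
Frank


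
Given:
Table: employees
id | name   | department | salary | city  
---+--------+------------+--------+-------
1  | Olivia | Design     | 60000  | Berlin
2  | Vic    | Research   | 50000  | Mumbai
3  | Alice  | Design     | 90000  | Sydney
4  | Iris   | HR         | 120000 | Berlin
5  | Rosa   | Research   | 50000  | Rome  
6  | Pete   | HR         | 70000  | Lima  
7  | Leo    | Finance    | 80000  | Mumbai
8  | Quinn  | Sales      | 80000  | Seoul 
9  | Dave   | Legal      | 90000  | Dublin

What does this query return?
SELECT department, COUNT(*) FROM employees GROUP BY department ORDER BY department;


Assigning each row to its department group:
  Olivia -> Design
  Vic -> Research
  Alice -> Design
  Iris -> HR
  Rosa -> Research
  Pete -> HR
  Leo -> Finance
  Quinn -> Sales
  Dave -> Legal


6 groups:
Design, 2
Finance, 1
HR, 2
Legal, 1
Research, 2
Sales, 1


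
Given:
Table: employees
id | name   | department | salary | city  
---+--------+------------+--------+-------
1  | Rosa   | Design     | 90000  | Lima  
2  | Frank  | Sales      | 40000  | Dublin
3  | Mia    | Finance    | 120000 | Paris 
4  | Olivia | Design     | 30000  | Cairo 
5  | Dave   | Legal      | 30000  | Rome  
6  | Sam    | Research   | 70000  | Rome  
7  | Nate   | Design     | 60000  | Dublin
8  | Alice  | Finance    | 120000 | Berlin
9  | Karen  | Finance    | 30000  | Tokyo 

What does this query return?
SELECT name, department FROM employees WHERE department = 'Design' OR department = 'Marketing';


Filtering: department = 'Design' OR 'Marketing'
Matching: 3 rows

3 rows:
Rosa, Design
Olivia, Design
Nate, Design


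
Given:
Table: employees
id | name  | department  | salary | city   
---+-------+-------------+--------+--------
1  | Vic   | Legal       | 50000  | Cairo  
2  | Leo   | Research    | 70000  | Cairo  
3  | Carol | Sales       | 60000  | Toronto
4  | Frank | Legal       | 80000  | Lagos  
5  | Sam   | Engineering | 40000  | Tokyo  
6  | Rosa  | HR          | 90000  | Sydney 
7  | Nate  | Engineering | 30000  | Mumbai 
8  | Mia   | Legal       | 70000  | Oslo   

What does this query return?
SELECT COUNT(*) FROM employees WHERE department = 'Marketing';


Counting rows where department = 'Marketing'


0


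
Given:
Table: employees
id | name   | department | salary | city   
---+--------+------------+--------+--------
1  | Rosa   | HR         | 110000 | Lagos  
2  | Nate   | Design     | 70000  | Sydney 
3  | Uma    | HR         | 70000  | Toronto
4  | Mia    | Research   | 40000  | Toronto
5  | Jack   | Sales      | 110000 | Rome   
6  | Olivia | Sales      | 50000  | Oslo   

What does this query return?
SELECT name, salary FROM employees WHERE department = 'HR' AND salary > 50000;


Filtering: department = 'HR' AND salary > 50000
Matching: 2 rows

2 rows:
Rosa, 110000
Uma, 70000


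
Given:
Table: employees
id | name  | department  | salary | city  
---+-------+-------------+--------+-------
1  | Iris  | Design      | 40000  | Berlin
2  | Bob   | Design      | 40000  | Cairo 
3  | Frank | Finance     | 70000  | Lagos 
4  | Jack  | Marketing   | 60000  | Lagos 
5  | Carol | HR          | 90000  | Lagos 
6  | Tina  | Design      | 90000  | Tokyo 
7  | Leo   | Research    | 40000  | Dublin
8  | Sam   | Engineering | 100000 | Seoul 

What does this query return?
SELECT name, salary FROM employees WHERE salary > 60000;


Filtering: salary > 60000
Matching: 4 rows

4 rows:
Frank, 70000
Carol, 90000
Tina, 90000
Sam, 100000


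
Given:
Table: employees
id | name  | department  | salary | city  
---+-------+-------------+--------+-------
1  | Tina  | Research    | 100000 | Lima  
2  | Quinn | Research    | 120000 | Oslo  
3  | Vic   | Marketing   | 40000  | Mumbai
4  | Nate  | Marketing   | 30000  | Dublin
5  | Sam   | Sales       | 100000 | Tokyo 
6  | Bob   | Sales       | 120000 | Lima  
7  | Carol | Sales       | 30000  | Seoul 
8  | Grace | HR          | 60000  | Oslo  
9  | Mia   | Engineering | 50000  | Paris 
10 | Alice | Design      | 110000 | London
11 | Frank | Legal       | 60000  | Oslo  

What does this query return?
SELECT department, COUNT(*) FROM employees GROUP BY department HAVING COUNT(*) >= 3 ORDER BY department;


Groups with count >= 3:
  Sales: 3 -> PASS
  Design: 1 -> filtered out
  Engineering: 1 -> filtered out
  HR: 1 -> filtered out
  Legal: 1 -> filtered out
  Marketing: 2 -> filtered out
  Research: 2 -> filtered out


1 groups:
Sales, 3


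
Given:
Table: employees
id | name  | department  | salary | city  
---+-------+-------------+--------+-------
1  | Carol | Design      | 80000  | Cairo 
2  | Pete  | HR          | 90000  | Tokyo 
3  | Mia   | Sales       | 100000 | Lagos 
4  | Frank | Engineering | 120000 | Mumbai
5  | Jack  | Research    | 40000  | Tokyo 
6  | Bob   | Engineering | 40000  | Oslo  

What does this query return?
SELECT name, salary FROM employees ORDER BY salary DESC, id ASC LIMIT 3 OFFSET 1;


Sort by salary DESC (id ASC tiebreak), then skip 1 and take 3
Rows 2 through 4

3 rows:
Mia, 100000
Pete, 90000
Carol, 80000


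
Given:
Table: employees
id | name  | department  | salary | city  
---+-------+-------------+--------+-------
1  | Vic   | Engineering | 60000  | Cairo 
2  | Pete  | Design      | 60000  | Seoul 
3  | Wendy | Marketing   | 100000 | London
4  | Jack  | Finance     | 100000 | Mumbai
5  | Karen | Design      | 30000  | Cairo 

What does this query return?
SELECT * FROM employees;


SELECT * returns all 5 rows with all columns

5 rows:
1, Vic, Engineering, 60000, Cairo
2, Pete, Design, 60000, Seoul
3, Wendy, Marketing, 100000, London
4, Jack, Finance, 100000, Mumbai
5, Karen, Design, 30000, Cairo


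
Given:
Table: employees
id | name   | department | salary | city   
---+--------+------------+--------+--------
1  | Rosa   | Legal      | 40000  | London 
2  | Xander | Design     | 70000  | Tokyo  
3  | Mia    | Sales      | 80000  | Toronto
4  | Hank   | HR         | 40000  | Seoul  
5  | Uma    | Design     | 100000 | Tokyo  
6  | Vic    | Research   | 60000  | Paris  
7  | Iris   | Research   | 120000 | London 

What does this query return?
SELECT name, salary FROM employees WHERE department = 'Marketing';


Filtering: department = 'Marketing'
Matching rows: 0

Empty result set (0 rows)


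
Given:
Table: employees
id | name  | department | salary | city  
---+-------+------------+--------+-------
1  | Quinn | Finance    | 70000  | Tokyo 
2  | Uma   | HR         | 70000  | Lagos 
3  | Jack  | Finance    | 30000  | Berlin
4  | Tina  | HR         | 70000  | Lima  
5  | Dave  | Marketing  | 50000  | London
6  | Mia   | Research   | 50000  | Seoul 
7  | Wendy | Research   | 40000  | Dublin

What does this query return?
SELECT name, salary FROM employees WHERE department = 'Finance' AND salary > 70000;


Filtering: department = 'Finance' AND salary > 70000
Matching: 0 rows

Empty result set (0 rows)


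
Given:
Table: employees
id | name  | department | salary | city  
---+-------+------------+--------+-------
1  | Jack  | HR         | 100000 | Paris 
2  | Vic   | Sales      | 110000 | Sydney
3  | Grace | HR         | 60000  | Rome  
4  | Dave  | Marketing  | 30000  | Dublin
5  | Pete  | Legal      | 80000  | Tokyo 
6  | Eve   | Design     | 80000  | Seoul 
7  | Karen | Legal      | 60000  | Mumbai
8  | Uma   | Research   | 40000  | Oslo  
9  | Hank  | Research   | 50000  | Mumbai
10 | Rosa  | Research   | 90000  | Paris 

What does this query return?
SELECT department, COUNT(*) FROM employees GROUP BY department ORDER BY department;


Assigning each row to its department group:
  Jack -> HR
  Vic -> Sales
  Grace -> HR
  Dave -> Marketing
  Pete -> Legal
  Eve -> Design
  Karen -> Legal
  Uma -> Research
  Hank -> Research
  Rosa -> Research


6 groups:
Design, 1
HR, 2
Legal, 2
Marketing, 1
Research, 3
Sales, 1


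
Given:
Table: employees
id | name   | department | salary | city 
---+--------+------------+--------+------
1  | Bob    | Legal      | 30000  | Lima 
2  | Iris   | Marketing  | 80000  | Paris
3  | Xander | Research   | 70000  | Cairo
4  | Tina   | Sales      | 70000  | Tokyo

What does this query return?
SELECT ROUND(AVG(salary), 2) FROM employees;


SUM(salary) = 250000
COUNT = 4
ROUND(AVG, 2) = ROUND(250000 / 4, 2) = 62500.0

62500.0


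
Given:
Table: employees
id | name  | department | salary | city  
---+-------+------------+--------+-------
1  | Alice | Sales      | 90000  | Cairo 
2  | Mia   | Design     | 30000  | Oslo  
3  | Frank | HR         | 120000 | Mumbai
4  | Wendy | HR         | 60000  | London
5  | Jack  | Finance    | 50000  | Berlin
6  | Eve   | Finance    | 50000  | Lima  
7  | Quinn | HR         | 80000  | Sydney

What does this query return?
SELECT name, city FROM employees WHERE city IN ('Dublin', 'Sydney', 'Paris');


Filtering: city IN ('Dublin', 'Sydney', 'Paris')
Matching: 1 rows

1 rows:
Quinn, Sydney


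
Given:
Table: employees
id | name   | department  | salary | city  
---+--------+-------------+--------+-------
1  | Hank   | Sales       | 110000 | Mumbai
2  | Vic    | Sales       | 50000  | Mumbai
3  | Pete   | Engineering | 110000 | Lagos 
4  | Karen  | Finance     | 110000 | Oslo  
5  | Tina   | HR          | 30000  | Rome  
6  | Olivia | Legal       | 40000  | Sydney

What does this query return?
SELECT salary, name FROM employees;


Projecting columns: salary, name

6 rows:
110000, Hank
50000, Vic
110000, Pete
110000, Karen
30000, Tina
40000, Olivia


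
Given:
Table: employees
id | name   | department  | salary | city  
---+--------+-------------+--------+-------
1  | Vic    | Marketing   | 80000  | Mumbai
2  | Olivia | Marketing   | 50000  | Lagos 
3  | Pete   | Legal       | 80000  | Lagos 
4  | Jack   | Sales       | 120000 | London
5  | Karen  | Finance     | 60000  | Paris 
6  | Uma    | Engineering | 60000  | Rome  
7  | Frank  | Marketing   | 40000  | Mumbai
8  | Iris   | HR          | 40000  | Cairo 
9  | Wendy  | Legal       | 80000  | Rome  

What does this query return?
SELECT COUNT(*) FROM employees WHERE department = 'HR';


Counting rows where department = 'HR'
  Iris -> MATCH


1


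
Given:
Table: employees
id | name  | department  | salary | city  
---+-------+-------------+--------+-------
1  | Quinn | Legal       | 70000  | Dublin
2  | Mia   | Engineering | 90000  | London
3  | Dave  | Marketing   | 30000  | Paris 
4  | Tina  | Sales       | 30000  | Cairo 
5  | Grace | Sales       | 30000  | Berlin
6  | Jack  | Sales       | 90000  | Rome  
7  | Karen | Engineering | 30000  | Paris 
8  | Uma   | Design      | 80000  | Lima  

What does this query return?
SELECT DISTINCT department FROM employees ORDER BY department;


All 'department' values (row order): Legal, Engineering, Marketing, Sales, Sales, Sales, Engineering, Design
Removing duplicates leaves 5 unique value(s).

5 values:
Design
Engineering
Legal
Marketing
Sales


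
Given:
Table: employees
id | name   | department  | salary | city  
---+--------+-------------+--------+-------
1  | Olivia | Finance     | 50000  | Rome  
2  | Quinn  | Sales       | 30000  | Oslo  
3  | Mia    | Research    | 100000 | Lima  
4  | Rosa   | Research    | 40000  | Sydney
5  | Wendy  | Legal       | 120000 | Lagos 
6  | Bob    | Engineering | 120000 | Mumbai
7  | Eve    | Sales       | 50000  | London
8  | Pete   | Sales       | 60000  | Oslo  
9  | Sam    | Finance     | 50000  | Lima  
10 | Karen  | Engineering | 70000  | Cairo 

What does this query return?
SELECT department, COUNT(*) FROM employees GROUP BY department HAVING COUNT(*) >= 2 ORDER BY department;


Groups with count >= 2:
  Engineering: 2 -> PASS
  Finance: 2 -> PASS
  Research: 2 -> PASS
  Sales: 3 -> PASS
  Legal: 1 -> filtered out


4 groups:
Engineering, 2
Finance, 2
Research, 2
Sales, 3


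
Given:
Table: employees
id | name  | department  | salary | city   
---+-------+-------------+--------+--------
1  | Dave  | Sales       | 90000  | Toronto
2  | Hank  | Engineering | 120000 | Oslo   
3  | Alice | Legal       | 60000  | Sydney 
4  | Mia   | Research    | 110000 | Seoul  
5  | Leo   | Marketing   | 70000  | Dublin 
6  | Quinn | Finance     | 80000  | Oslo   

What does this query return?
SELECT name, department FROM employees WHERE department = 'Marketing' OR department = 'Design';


Filtering: department = 'Marketing' OR 'Design'
Matching: 1 rows

1 rows:
Leo, Marketing


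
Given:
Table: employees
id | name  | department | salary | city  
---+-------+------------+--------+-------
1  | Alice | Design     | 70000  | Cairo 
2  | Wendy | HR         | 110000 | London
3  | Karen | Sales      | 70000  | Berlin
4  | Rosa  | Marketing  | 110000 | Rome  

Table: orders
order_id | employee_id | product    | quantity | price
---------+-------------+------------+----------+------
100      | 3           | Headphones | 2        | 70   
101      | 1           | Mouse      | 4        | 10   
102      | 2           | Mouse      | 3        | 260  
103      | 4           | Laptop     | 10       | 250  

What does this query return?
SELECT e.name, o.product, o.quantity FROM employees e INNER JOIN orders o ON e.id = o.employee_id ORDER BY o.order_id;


Joining employees.id = orders.employee_id:
  employee Karen (id=3) -> order Headphones
  employee Alice (id=1) -> order Mouse
  employee Wendy (id=2) -> order Mouse
  employee Rosa (id=4) -> order Laptop


4 rows:
Karen, Headphones, 2
Alice, Mouse, 4
Wendy, Mouse, 3
Rosa, Laptop, 10


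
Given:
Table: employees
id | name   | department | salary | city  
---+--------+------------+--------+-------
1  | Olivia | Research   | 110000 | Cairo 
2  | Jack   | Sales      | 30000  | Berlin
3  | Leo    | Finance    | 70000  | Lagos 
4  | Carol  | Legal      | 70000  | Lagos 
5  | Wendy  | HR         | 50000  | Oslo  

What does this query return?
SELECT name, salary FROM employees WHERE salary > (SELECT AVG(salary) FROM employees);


Subquery: AVG(salary) = 66000.0
Filtering: salary > 66000.0
  Olivia (110000) -> MATCH
  Leo (70000) -> MATCH
  Carol (70000) -> MATCH


3 rows:
Olivia, 110000
Leo, 70000
Carol, 70000


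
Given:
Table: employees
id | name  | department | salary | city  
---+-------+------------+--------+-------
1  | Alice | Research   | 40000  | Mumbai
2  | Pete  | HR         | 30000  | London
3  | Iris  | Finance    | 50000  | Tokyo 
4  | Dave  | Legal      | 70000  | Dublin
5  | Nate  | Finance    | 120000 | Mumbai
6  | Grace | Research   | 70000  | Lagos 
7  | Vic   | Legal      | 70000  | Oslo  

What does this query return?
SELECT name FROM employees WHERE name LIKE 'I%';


LIKE 'I%' matches names starting with 'I'
Matching: 1

1 rows:
Iris


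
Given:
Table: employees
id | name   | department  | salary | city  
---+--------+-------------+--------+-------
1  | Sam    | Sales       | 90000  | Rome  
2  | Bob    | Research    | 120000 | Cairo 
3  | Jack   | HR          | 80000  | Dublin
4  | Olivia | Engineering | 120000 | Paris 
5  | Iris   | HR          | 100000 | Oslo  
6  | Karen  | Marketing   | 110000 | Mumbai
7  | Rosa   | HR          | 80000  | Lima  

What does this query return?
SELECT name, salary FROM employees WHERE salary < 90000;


Filtering: salary < 90000
Matching: 2 rows

2 rows:
Jack, 80000
Rosa, 80000


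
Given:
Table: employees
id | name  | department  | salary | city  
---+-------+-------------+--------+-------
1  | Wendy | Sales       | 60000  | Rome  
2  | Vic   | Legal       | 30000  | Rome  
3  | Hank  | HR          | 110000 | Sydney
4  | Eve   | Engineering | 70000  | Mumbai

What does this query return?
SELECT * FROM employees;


SELECT * returns all 4 rows with all columns

4 rows:
1, Wendy, Sales, 60000, Rome
2, Vic, Legal, 30000, Rome
3, Hank, HR, 110000, Sydney
4, Eve, Engineering, 70000, Mumbai


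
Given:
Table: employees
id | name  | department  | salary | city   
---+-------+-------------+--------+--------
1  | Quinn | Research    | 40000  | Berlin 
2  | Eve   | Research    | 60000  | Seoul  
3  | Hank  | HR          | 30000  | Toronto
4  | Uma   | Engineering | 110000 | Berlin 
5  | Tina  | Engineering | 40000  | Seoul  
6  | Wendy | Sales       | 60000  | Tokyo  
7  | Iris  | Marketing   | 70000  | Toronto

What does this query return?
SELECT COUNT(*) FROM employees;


COUNT(*) counts all rows

7


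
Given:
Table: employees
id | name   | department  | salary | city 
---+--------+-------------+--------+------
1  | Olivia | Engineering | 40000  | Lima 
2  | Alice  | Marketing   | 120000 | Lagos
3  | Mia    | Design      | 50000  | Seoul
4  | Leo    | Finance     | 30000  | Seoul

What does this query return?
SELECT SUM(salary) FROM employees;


SUM(salary) = 40000 + 120000 + 50000 + 30000 = 240000

240000


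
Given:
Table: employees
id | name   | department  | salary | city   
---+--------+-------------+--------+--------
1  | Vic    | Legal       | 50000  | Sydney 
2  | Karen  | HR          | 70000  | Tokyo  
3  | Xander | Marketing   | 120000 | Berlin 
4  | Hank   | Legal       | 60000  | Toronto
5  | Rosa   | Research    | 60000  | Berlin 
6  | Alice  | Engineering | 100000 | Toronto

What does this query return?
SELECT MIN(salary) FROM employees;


Salaries: 50000, 70000, 120000, 60000, 60000, 100000
MIN = 50000

50000
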